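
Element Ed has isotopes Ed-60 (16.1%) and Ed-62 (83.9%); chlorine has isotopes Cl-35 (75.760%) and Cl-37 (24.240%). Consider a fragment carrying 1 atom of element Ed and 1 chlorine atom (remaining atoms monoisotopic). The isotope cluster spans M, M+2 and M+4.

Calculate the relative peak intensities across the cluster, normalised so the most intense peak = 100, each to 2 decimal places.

18.08 : 100.00 : 30.14

Element Ed pattern (n=1): 0.1610 : 0.8390
Chlorine pattern (n=1): 0.7576 : 0.2424
Convolve the two distributions (both contribute in 2-u steps):
  M: 0.1610×0.7576 = 0.121974
  M+2: 0.1610×0.2424 + 0.8390×0.7576 = 0.674653
  M+4: 0.8390×0.2424 = 0.203374
Scale to base peak (0.674653) = 100: 18.08 : 100.00 : 30.14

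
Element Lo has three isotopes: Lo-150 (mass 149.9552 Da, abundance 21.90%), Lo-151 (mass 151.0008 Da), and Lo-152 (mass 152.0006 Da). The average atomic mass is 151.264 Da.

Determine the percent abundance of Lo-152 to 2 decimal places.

49.23%

Let x and y be the fractions of Lo-151 and Lo-152. Then x + y = 1 − 0.2190 = 0.7810 and 151.0008x + 152.0006y = 151.264 − 0.2190×149.9552 = 118.4238112.
Substituting: 151.0008x + 152.0006(0.7810 − x) = 118.4238112
(151.0008 − 152.0006)x = -0.2886574  ⇒  x = 0.28872, y = 0.49228
Lo-151: 28.87%, Lo-152: 49.23%.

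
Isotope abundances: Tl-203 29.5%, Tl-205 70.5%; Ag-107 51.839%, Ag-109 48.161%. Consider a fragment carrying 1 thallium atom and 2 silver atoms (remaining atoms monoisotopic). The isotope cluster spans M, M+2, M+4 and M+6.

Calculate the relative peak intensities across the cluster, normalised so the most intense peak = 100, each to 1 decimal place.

18.9 : 80.1 : 100.0 : 38.9

Thallium pattern (n=1): 0.2950 : 0.7050
Silver pattern (n=2): 0.26872819 : 0.49932362 : 0.23194819
Convolve the two distributions (both contribute in 2-u steps):
  M: 0.2950×0.26872819 = 0.079275
  M+2: 0.2950×0.49932362 + 0.7050×0.26872819 = 0.336754
  M+4: 0.2950×0.23194819 + 0.7050×0.49932362 = 0.420448
  M+6: 0.7050×0.23194819 = 0.163523
Scale to base peak (0.420448) = 100: 18.9 : 80.1 : 100.0 : 38.9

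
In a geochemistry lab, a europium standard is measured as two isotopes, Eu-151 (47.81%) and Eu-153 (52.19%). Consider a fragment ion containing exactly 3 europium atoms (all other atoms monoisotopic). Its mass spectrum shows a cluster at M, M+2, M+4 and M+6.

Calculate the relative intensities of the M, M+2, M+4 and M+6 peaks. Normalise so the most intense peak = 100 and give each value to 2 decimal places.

The 3 Eu atoms are independent, so intensities follow the terms of (0.4781 + 0.5219)^3.
P(M) = 0.4781^3 = 0.109284
P(M+2) = 3 × 0.4781^2 × 0.5219^1 = 0.357887
P(M+4) = 3 × 0.4781^1 × 0.5219^2 = 0.390674
P(M+6) = 0.5219^3 = 0.142155
The M+4 peak is largest (0.390674); scaling to 100 gives 27.97 : 91.61 : 100.00 : 36.39.

27.97 : 91.61 : 100.00 : 36.39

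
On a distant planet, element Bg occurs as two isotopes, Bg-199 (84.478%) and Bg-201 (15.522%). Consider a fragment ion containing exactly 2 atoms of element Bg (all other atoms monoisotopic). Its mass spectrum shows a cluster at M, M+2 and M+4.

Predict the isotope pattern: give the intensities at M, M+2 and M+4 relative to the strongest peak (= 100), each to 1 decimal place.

Expanding (0.84478 + 0.15522)^2:
P(M) = 0.84478^2 = 0.713653
P(M+2) = 2 × 0.84478^1 × 0.15522^1 = 0.262254
P(M+4) = 0.15522^2 = 0.024093
The M peak is largest (0.713653); scaling to 100 gives 100.0 : 36.7 : 3.4.

100.0 : 36.7 : 3.4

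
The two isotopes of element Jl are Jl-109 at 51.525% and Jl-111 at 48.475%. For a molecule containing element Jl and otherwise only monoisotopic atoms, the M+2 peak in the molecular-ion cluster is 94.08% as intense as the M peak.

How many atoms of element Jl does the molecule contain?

1

For n independent Jl atoms, I(M+2)/I(M) = n · (abundance Jl-111) / (abundance Jl-109) = n · 0.48475/0.51525.
n = 0.9408 × 0.51525/0.48475 = 1.00 ≈ 1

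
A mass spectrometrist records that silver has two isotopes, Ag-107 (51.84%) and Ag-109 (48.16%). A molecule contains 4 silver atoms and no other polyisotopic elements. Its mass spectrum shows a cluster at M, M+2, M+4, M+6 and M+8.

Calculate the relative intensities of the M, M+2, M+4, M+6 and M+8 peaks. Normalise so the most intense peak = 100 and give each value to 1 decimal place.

Each Ag atom is independently Ag-107 (p = 0.5184) or Ag-109 (q = 0.4816); the cluster is the binomial expansion (p + q)^4.
P(M) = 0.5184^4 = 0.072220
P(M+2) = 4 × 0.5184^3 × 0.4816^1 = 0.268375
P(M+4) = 6 × 0.5184^2 × 0.4816^2 = 0.373985
P(M+6) = 4 × 0.5184^1 × 0.4816^3 = 0.231624
P(M+8) = 0.4816^4 = 0.053795
The M+4 peak is largest (0.373985); scaling to 100 gives 19.3 : 71.8 : 100.0 : 61.9 : 14.4.

19.3 : 71.8 : 100.0 : 61.9 : 14.4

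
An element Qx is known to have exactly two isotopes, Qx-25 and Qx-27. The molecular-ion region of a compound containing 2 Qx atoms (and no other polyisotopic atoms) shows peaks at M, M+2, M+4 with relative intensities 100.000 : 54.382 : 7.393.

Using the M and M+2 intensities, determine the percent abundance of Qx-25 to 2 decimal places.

78.62%

Let p = fractional abundance of Qx-25. I(M+2)/I(M) = [C(2,1)·p^1·(1−p)] / p^2 = 2·(1−p)/p = 54.382/100.000 = 0.5438
(1−p)/p = 0.5438/2 = 0.2719  ⇒  p = 1/(1 + 0.2719) = 0.7862
Qx-25: 78.62%, Qx-27: 21.38%.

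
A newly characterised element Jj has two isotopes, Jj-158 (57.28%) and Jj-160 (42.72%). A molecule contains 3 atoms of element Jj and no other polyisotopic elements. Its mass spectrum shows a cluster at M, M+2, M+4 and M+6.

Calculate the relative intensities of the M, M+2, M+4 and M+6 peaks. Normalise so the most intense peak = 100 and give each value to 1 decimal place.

Expanding (0.5728 + 0.4272)^3:
P(M) = 0.5728^3 = 0.187936
P(M+2) = 3 × 0.5728^2 × 0.4272^1 = 0.420493
P(M+4) = 3 × 0.5728^1 × 0.4272^2 = 0.313608
P(M+6) = 0.4272^3 = 0.077964
The M+2 peak is largest (0.420493); scaling to 100 gives 44.7 : 100.0 : 74.6 : 18.5.

44.7 : 100.0 : 74.6 : 18.5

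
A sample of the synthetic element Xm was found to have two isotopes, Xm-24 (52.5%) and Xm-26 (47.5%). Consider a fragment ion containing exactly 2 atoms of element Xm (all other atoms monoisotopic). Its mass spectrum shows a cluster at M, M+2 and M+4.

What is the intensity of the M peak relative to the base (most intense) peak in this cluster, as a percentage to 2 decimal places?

(0.525 + 0.475)^2 gives M 0.2756, M+2 0.4987, M+4 0.2256; the largest is M+2.
P(M+2) = C(2,1) × 0.525^1 × 0.475^1 = 2 × 0.5250 × 0.4750 = 0.498750 (base)
P(M) = C(2,0) × 0.525^2 × 0.475^0 = 1 × 0.275625 × 1.0000 = 0.275625
Relative intensity = 0.275625 / 0.498750 × 100 = 55.26

55.26%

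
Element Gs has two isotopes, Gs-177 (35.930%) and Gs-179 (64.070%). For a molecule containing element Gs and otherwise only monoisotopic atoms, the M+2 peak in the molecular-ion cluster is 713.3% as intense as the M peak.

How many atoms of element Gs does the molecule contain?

For n independent Gs atoms, I(M+2)/I(M) = n · (abundance Gs-179) / (abundance Gs-177) = n · 0.64070/0.35930.
n = 7.133 × 0.35930/0.64070 = 4.00 ≈ 4

4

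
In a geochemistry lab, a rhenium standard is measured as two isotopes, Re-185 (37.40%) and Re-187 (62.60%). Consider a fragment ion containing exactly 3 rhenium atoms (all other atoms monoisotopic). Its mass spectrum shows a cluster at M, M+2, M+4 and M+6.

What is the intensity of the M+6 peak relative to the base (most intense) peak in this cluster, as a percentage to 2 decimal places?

Term probabilities: M 0.0523, M+2 0.2627, M+4 0.4397, M+6 0.2453. Base peak = M+4.
P(M+4) = C(3,2) × 0.3740^1 × 0.6260^2 = 3 × 0.3740 × 0.391876 = 0.439685 (base)
P(M+6) = C(3,3) × 0.3740^0 × 0.6260^3 = 1 × 1.0000 × 0.24531438 = 0.245314
Relative intensity = 0.245314 / 0.439685 × 100 = 55.79

55.79%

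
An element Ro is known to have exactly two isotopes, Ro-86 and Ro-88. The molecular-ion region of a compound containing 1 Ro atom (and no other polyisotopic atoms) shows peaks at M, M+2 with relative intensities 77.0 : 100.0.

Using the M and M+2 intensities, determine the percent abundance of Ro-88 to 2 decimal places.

If p is the fraction of Ro that is Ro-86, then I(M+2)/I(M) = [C(1,1)·p^0·(1−p)] / p^1 = 1·(1−p)/p = 100.0/77.0 = 1.2987
(1−p)/p = 1.2987/1 = 1.2987  ⇒  p = 1/(1 + 1.2987) = 0.4350
Ro-86: 43.50%, Ro-88: 56.50%.

56.50%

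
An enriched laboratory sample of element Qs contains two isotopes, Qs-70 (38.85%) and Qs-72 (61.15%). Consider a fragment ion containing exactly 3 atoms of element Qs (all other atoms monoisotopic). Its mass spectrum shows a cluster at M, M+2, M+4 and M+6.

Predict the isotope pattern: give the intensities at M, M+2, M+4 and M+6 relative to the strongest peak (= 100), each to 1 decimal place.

The 3 Qs atoms are independent, so intensities follow the terms of (0.3885 + 0.6115)^3.
P(M) = 0.3885^3 = 0.058637
P(M+2) = 3 × 0.3885^2 × 0.6115^1 = 0.276885
P(M+4) = 3 × 0.3885^1 × 0.6115^2 = 0.435818
P(M+6) = 0.6115^3 = 0.228660
The M+4 peak is largest (0.435818); scaling to 100 gives 13.5 : 63.5 : 100.0 : 52.5.

13.5 : 63.5 : 100.0 : 52.5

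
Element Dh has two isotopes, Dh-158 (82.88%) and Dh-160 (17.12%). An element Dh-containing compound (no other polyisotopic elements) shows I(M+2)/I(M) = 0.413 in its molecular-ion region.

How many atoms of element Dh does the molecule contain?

The M+2/M ratio from n Dh atoms is n · q/p = n · 0.1712/0.8288.
n = 0.413 × 0.8288/0.1712 = 2.00 ≈ 2

2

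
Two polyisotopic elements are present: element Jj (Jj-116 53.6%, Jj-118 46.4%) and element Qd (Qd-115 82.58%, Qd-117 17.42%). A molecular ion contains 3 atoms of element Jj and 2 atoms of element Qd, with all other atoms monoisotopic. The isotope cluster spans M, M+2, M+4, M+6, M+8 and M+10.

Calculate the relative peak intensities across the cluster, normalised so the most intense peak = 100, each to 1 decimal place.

Element Jj pattern (n=3): 0.15399066 : 0.39991603 : 0.34619597 : 0.09989734
Element Qd pattern (n=2): 0.68194564 : 0.28770872 : 0.03034564
Convolve the two distributions (both contribute in 2-u steps):
  M: 0.15399066×0.68194564 = 0.105013
  M+2: 0.15399066×0.28770872 + 0.39991603×0.68194564 = 0.317025
  M+4: 0.15399066×0.03034564 + 0.39991603×0.28770872 + 0.34619597×0.68194564 = 0.355819
  M+6: 0.39991603×0.03034564 + 0.34619597×0.28770872 + 0.09989734×0.68194564 = 0.179864
  M+8: 0.34619597×0.03034564 + 0.09989734×0.28770872 = 0.039247
  M+10: 0.09989734×0.03034564 = 0.003031
Scale to base peak (0.355819) = 100: 29.5 : 89.1 : 100.0 : 50.5 : 11.0 : 0.9

29.5 : 89.1 : 100.0 : 50.5 : 11.0 : 0.9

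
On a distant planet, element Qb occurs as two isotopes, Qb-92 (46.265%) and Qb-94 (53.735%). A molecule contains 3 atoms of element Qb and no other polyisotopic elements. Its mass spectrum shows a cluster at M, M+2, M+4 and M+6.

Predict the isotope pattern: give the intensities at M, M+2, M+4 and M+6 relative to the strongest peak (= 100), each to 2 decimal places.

24.71 : 86.10 : 100.00 : 38.72

Expanding (0.46265 + 0.53735)^3:
P(M) = 0.46265^3 = 0.099028
P(M+2) = 3 × 0.46265^2 × 0.53735^1 = 0.345051
P(M+4) = 3 × 0.46265^1 × 0.53735^2 = 0.400764
P(M+6) = 0.53735^3 = 0.155157
The M+4 peak is largest (0.400764); scaling to 100 gives 24.71 : 86.10 : 100.00 : 38.72.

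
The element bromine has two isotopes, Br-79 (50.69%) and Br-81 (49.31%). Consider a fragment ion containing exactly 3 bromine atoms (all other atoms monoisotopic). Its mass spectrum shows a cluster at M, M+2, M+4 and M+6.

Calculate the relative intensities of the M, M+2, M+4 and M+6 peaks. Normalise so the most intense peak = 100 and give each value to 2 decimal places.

Each Br atom is independently Br-79 (p = 0.5069) or Br-81 (q = 0.4931); the cluster is the binomial expansion (p + q)^3.
P(M) = 0.5069^3 = 0.130247
P(M+2) = 3 × 0.5069^2 × 0.4931^1 = 0.380103
P(M+4) = 3 × 0.5069^1 × 0.4931^2 = 0.369755
P(M+6) = 0.4931^3 = 0.119896
The M+2 peak is largest (0.380103); scaling to 100 gives 34.27 : 100.00 : 97.28 : 31.54.

34.27 : 100.00 : 97.28 : 31.54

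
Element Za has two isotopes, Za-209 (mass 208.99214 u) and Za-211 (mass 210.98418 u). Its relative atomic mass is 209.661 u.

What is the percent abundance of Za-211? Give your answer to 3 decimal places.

33.577%

With x = fraction of Za-209 (so Za-211 is 1 − x):
208.99214·x + 210.98418·(1 − x) = 209.661
(208.99214 − 210.98418)·x = 209.661 − 210.98418
x = -1.32318 / -1.99204 = 0.66423 → 66.423% Za-209, 33.577% Za-211.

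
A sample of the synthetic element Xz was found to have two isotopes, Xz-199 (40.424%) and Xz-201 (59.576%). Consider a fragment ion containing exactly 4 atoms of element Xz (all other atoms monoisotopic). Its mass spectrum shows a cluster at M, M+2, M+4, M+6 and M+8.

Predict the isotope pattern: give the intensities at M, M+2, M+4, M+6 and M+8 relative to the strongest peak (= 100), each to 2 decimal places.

7.67 : 45.24 : 100.00 : 98.25 : 36.20

Each Xz atom is independently Xz-199 (p = 0.40424) or Xz-201 (q = 0.59576); the cluster is the binomial expansion (p + q)^4.
P(M) = 0.40424^4 = 0.026703
P(M+2) = 4 × 0.40424^3 × 0.59576^1 = 0.157416
P(M+4) = 6 × 0.40424^2 × 0.59576^2 = 0.347995
P(M+6) = 4 × 0.40424^1 × 0.59576^3 = 0.341911
P(M+8) = 0.59576^4 = 0.125975
The M+4 peak is largest (0.347995); scaling to 100 gives 7.67 : 45.24 : 100.00 : 98.25 : 36.20.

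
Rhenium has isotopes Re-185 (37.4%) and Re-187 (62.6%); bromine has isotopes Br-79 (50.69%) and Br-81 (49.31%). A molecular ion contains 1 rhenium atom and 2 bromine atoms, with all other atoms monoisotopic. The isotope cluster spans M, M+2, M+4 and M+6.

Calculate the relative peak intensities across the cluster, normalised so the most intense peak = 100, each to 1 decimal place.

Rhenium pattern (n=1): 0.3740 : 0.6260
Bromine pattern (n=2): 0.25694761 : 0.49990478 : 0.24314761
Convolve the two distributions (both contribute in 2-u steps):
  M: 0.3740×0.25694761 = 0.096098
  M+2: 0.3740×0.49990478 + 0.6260×0.25694761 = 0.347814
  M+4: 0.3740×0.24314761 + 0.6260×0.49990478 = 0.403878
  M+6: 0.6260×0.24314761 = 0.152210
Scale to base peak (0.403878) = 100: 23.8 : 86.1 : 100.0 : 37.7

23.8 : 86.1 : 100.0 : 37.7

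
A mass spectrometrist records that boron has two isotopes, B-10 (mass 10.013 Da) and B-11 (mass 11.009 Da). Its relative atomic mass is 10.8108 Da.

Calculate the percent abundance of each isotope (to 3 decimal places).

Let x be the fractional abundance of B-10; then B-11 has abundance 1 − x.
10.013·x + 11.009·(1 − x) = 10.8108
(10.013 − 11.009)·x = 10.8108 − 11.009
x = -0.1982 / -0.996 = 0.19900 → 19.900% B-10, 80.100% B-11.

B-10: 19.900%, B-11: 80.100%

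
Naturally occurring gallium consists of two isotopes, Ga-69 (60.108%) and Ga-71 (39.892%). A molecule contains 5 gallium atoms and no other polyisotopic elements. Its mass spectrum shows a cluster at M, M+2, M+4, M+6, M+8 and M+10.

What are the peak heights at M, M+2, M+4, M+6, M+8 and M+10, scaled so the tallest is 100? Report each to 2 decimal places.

Expanding (0.60108 + 0.39892)^5:
P(M) = 0.60108^5 = 0.078462
P(M+2) = 5 × 0.60108^4 × 0.39892^1 = 0.260366
P(M+4) = 10 × 0.60108^3 × 0.39892^2 = 0.345596
P(M+6) = 10 × 0.60108^2 × 0.39892^3 = 0.229362
P(M+8) = 5 × 0.60108^1 × 0.39892^4 = 0.076111
P(M+10) = 0.39892^5 = 0.010103
The M+4 peak is largest (0.345596); scaling to 100 gives 22.70 : 75.34 : 100.00 : 66.37 : 22.02 : 2.92.

22.70 : 75.34 : 100.00 : 66.37 : 22.02 : 2.92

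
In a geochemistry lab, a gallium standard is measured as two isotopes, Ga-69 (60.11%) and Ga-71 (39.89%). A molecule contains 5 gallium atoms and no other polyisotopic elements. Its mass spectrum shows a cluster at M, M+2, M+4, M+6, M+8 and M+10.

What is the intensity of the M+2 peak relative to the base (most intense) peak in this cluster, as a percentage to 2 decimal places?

Term probabilities: M 0.0785, M+2 0.2604, M+4 0.3456, M+6 0.2293, M+8 0.0761, M+10 0.0101. Base peak = M+4.
P(M+4) = C(5,2) × 0.6011^3 × 0.3989^2 = 10 × 0.21719018 × 0.15912121 = 0.345596 (base)
P(M+2) = C(5,1) × 0.6011^4 × 0.3989^1 = 5 × 0.13055302 × 0.3989 = 0.260388
Relative intensity = 0.260388 / 0.345596 × 100 = 75.34

75.34%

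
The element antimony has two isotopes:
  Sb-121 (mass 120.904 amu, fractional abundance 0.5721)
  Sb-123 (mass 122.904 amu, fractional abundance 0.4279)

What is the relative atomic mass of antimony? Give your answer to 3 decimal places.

121.760 amu

Weight each isotope mass by its fractional abundance: 0.5721 × 120.904 + 0.4279 × 122.904
= 69.1692 + 52.5906 = 121.7598 amu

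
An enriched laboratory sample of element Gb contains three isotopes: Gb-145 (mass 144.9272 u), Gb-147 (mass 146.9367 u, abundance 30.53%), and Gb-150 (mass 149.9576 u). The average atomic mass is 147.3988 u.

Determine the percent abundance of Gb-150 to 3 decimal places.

36.937%

Let x and y be the fractions of Gb-145 and Gb-150. Then x + y = 1 − 0.3053 = 0.6947 and 144.9272x + 149.9576y = 147.3988 − 0.3053×146.9367 = 102.53902549.
Substituting: 144.9272x + 149.9576(0.6947 − x) = 102.53902549
(144.9272 − 149.9576)x = -1.63651923  ⇒  x = 0.32533, y = 0.36937
Gb-145: 32.533%, Gb-150: 36.937%.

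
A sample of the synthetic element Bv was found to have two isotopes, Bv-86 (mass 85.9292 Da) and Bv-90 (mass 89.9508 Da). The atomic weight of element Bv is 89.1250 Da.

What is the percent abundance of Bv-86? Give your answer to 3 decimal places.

Let x be the fractional abundance of Bv-86; then Bv-90 has abundance 1 − x.
85.9292·x + 89.9508·(1 − x) = 89.1250
(85.9292 − 89.9508)·x = 89.1250 − 89.9508
x = -0.8258 / -4.0216 = 0.20534 → 20.534% Bv-86, 79.466% Bv-90.

20.534%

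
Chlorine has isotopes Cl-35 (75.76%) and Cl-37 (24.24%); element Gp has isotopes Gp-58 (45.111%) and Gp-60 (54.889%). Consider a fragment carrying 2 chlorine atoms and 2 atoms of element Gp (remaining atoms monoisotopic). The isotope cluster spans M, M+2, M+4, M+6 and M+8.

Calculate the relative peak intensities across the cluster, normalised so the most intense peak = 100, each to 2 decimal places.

Chlorine pattern (n=2): 0.57395776 : 0.36728448 : 0.05875776
Element Gp pattern (n=2): 0.20350023 : 0.49521954 : 0.30128023
Convolve the two distributions (both contribute in 2-u steps):
  M: 0.57395776×0.20350023 = 0.116801
  M+2: 0.57395776×0.49521954 + 0.36728448×0.20350023 = 0.358978
  M+4: 0.57395776×0.30128023 + 0.36728448×0.49521954 + 0.05875776×0.20350023 = 0.366766
  M+6: 0.36728448×0.30128023 + 0.05875776×0.49521954 = 0.139754
  M+8: 0.05875776×0.30128023 = 0.017703
Scale to base peak (0.366766) = 100: 31.85 : 97.88 : 100.00 : 38.10 : 4.83

31.85 : 97.88 : 100.00 : 38.10 : 4.83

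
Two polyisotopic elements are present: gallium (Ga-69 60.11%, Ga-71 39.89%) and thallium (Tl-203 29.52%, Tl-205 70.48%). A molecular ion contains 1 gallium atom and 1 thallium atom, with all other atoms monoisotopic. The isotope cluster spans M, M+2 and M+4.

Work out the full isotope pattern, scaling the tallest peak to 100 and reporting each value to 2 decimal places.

Gallium pattern (n=1): 0.6011 : 0.3989
Thallium pattern (n=1): 0.2952 : 0.7048
Convolve the two distributions (both contribute in 2-u steps):
  M: 0.6011×0.2952 = 0.177445
  M+2: 0.6011×0.7048 + 0.3989×0.2952 = 0.541411
  M+4: 0.3989×0.7048 = 0.281145
Scale to base peak (0.541411) = 100: 32.77 : 100.00 : 51.93

32.77 : 100.00 : 51.93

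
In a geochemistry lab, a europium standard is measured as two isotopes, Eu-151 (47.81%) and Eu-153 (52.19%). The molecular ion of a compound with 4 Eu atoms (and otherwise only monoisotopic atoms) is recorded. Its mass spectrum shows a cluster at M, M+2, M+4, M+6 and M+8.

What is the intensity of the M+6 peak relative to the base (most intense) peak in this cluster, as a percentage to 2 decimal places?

Binomial terms of (0.4781 + 0.5219)^4: M 0.0522, M+2 0.2281, M+4 0.3736, M+6 0.2719, M+8 0.0742 → M+4 is the base peak.
P(M+4) = C(4,2) × 0.4781^2 × 0.5219^2 = 6 × 0.22857961 × 0.27237961 = 0.373563 (base)
P(M+6) = C(4,3) × 0.4781^1 × 0.5219^3 = 4 × 0.4781 × 0.14215492 = 0.271857
Relative intensity = 0.271857 / 0.373563 × 100 = 72.77

72.77%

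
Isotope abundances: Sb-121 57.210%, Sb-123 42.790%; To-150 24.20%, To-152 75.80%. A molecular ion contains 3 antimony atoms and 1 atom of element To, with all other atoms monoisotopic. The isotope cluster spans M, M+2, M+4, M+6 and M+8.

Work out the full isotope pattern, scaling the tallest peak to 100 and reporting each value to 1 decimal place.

Antimony pattern (n=3): 0.18724742 : 0.42015297 : 0.3142518 : 0.07834781
Element To pattern (n=1): 0.2420 : 0.7580
Convolve the two distributions (both contribute in 2-u steps):
  M: 0.18724742×0.2420 = 0.045314
  M+2: 0.18724742×0.7580 + 0.42015297×0.2420 = 0.243611
  M+4: 0.42015297×0.7580 + 0.3142518×0.2420 = 0.394525
  M+6: 0.3142518×0.7580 + 0.07834781×0.2420 = 0.257163
  M+8: 0.07834781×0.7580 = 0.059388
Scale to base peak (0.394525) = 100: 11.5 : 61.7 : 100.0 : 65.2 : 15.1

11.5 : 61.7 : 100.0 : 65.2 : 15.1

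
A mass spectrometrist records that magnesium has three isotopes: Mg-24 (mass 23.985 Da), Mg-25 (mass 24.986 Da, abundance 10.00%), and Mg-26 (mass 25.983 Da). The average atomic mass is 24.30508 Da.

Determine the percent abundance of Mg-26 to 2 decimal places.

The remaining 90.00% is split between Mg-24 (fraction x) and Mg-26 (fraction 0.9000 − x).
Substituting: 23.985x + 25.983(0.9000 − x) = 21.80648
(23.985 − 25.983)x = -1.57822  ⇒  x = 0.78990, y = 0.11010
Mg-24: 78.99%, Mg-26: 11.01%.

11.01%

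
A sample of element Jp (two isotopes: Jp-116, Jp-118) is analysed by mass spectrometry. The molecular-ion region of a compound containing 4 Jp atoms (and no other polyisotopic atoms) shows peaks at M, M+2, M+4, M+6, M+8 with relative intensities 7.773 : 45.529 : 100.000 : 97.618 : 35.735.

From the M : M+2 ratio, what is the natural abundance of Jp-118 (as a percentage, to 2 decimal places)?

If p is the fraction of Jp that is Jp-116, then I(M+2)/I(M) = [C(4,1)·p^3·(1−p)] / p^4 = 4·(1−p)/p = 45.529/7.773 = 5.8573
(1−p)/p = 5.8573/4 = 1.4643  ⇒  p = 1/(1 + 1.4643) = 0.4058
Jp-116: 40.58%, Jp-118: 59.42%.

59.42%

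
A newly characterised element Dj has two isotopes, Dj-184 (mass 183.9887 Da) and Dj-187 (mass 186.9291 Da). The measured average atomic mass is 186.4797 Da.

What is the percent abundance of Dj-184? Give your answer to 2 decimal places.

Writing the weighted mean with unknown fraction x of Dj-184:
183.9887·x + 186.9291·(1 − x) = 186.4797
(183.9887 − 186.9291)·x = 186.4797 − 186.9291
x = -0.4494 / -2.9404 = 0.15284 → 15.28% Dj-184, 84.72% Dj-187.

15.28%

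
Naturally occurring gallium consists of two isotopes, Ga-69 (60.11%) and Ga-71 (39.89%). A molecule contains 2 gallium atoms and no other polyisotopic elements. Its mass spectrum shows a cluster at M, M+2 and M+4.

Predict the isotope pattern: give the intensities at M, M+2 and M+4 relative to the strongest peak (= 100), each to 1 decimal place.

75.3 : 100.0 : 33.2

Expanding (0.6011 + 0.3989)^2:
P(M) = 0.6011^2 = 0.361321
P(M+2) = 2 × 0.6011^1 × 0.3989^1 = 0.479558
P(M+4) = 0.3989^2 = 0.159121
The M+2 peak is largest (0.479558); scaling to 100 gives 75.3 : 100.0 : 33.2.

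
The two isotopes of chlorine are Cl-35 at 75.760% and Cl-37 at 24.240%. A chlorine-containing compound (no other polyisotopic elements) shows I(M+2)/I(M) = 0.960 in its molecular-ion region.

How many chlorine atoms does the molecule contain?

3

With n Cl atoms, P(M+2)/P(M) = C(n,1)·p^(n−1)q / p^n = n·q/p = n · 0.24240/0.75760.
n = 0.960 × 0.75760/0.24240 = 3.00 ≈ 3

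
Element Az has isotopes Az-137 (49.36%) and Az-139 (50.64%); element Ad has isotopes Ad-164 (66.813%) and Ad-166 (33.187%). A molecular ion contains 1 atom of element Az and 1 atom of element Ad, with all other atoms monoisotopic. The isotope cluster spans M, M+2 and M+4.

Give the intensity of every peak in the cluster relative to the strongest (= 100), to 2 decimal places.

Element Az pattern (n=1): 0.4936 : 0.5064
Element Ad pattern (n=1): 0.66813 : 0.33187
Convolve the two distributions (both contribute in 2-u steps):
  M: 0.4936×0.66813 = 0.329789
  M+2: 0.4936×0.33187 + 0.5064×0.66813 = 0.502152
  M+4: 0.5064×0.33187 = 0.168059
Scale to base peak (0.502152) = 100: 65.68 : 100.00 : 33.47

65.68 : 100.00 : 33.47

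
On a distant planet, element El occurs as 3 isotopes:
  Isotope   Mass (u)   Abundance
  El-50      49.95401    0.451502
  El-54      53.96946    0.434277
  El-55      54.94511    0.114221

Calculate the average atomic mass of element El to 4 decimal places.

52.2679 u

The abundance-weighted mean is 0.451502 × 49.95401 + 0.434277 × 53.96946 + 0.114221 × 54.94511
= 22.554335 + 23.437695 + 6.275885 = 52.267915 u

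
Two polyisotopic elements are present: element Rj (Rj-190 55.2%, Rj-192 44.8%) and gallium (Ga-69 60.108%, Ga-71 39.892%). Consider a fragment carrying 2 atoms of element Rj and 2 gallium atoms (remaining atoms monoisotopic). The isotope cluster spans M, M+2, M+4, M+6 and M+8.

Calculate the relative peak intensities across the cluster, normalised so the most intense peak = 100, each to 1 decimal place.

30.7 : 90.7 : 100.0 : 48.8 : 8.9

Element Rj pattern (n=2): 0.304704 : 0.494592 : 0.200704
Gallium pattern (n=2): 0.36129717 : 0.47956567 : 0.15913717
Convolve the two distributions (both contribute in 2-u steps):
  M: 0.304704×0.36129717 = 0.110089
  M+2: 0.304704×0.47956567 + 0.494592×0.36129717 = 0.324820
  M+4: 0.304704×0.15913717 + 0.494592×0.47956567 + 0.200704×0.36129717 = 0.358193
  M+6: 0.494592×0.15913717 + 0.200704×0.47956567 = 0.174959
  M+8: 0.200704×0.15913717 = 0.031939
Scale to base peak (0.358193) = 100: 30.7 : 90.7 : 100.0 : 48.8 : 8.9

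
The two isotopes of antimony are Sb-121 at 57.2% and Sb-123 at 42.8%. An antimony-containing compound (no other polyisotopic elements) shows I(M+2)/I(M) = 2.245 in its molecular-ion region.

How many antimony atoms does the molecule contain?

3

The M+2/M ratio from n Sb atoms is n · q/p = n · 0.428/0.572.
n = 2.245 × 0.572/0.428 = 3.00 ≈ 3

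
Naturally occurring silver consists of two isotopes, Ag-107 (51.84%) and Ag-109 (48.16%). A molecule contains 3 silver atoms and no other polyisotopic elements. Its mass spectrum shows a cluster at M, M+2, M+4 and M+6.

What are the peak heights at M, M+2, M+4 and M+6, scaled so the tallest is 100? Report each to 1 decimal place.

Each Ag atom is independently Ag-107 (p = 0.5184) or Ag-109 (q = 0.4816); the cluster is the binomial expansion (p + q)^3.
P(M) = 0.5184^3 = 0.139314
P(M+2) = 3 × 0.5184^2 × 0.4816^1 = 0.388273
P(M+4) = 3 × 0.5184^1 × 0.4816^2 = 0.360711
P(M+6) = 0.4816^3 = 0.111702
The M+2 peak is largest (0.388273); scaling to 100 gives 35.9 : 100.0 : 92.9 : 28.8.

35.9 : 100.0 : 92.9 : 28.8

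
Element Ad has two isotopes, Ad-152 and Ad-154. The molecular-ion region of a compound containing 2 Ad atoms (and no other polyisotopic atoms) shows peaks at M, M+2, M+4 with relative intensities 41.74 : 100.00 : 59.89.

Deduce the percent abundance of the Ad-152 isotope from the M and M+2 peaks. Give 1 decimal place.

Write p for the Ad-152 fraction. I(M+2)/I(M) = [C(2,1)·p^1·(1−p)] / p^2 = 2·(1−p)/p = 100.00/41.74 = 2.3958
(1−p)/p = 2.3958/2 = 1.1979  ⇒  p = 1/(1 + 1.1979) = 0.4550
Ad-152: 45.5%, Ad-154: 54.5%.

45.5%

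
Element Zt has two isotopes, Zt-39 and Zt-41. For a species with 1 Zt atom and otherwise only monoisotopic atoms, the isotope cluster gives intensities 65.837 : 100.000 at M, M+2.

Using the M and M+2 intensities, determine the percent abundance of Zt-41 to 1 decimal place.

60.3%

If p is the fraction of Zt that is Zt-39, then I(M+2)/I(M) = [C(1,1)·p^0·(1−p)] / p^1 = 1·(1−p)/p = 100.000/65.837 = 1.5189
(1−p)/p = 1.5189/1 = 1.5189  ⇒  p = 1/(1 + 1.5189) = 0.3970
Zt-39: 39.7%, Zt-41: 60.3%.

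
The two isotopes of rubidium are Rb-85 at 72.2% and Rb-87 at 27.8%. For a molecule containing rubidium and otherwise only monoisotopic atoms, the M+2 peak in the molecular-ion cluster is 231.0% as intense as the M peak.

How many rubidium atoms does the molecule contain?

The M+2/M ratio from n Rb atoms is n · q/p = n · 0.278/0.722.
n = 2.310 × 0.722/0.278 = 6.00 ≈ 6

6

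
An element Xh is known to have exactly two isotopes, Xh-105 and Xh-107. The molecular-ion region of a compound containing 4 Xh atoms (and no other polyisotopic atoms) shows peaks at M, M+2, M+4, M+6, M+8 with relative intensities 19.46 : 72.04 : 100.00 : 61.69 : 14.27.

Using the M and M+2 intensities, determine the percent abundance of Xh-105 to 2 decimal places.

If p is the fraction of Xh that is Xh-105, then I(M+2)/I(M) = [C(4,1)·p^3·(1−p)] / p^4 = 4·(1−p)/p = 72.04/19.46 = 3.7020
(1−p)/p = 3.7020/4 = 0.9255  ⇒  p = 1/(1 + 0.9255) = 0.5193
Xh-105: 51.93%, Xh-107: 48.07%.

51.93%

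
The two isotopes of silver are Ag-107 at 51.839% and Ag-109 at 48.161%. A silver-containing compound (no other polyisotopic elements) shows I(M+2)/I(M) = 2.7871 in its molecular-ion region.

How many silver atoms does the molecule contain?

With n Ag atoms, P(M+2)/P(M) = C(n,1)·p^(n−1)q / p^n = n·q/p = n · 0.48161/0.51839.
n = 2.7871 × 0.51839/0.48161 = 3.00 ≈ 3

3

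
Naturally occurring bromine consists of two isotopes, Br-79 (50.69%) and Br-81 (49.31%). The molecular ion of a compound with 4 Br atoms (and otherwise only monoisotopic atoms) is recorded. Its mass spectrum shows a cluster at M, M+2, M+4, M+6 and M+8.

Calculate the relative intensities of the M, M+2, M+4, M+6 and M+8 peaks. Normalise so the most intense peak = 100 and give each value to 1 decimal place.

The 4 Br atoms are independent, so intensities follow the terms of (0.5069 + 0.4931)^4.
P(M) = 0.5069^4 = 0.066022
P(M+2) = 4 × 0.5069^3 × 0.4931^1 = 0.256899
P(M+4) = 6 × 0.5069^2 × 0.4931^2 = 0.374857
P(M+6) = 4 × 0.5069^1 × 0.4931^3 = 0.243101
P(M+8) = 0.4931^4 = 0.059121
The M+4 peak is largest (0.374857); scaling to 100 gives 17.6 : 68.5 : 100.0 : 64.9 : 15.8.

17.6 : 68.5 : 100.0 : 64.9 : 15.8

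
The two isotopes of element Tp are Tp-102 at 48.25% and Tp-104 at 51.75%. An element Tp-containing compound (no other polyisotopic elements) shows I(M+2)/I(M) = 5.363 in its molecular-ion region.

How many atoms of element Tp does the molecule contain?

5

For n independent Tp atoms, I(M+2)/I(M) = n · (abundance Tp-104) / (abundance Tp-102) = n · 0.5175/0.4825.
n = 5.363 × 0.4825/0.5175 = 5.00 ≈ 5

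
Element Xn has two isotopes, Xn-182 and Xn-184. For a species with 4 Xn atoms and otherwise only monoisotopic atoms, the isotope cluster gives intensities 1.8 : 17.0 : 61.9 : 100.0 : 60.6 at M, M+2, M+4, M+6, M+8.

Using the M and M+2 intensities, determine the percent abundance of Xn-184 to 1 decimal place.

70.2%

If p is the fraction of Xn that is Xn-182, then I(M+2)/I(M) = [C(4,1)·p^3·(1−p)] / p^4 = 4·(1−p)/p = 17.0/1.8 = 9.4444
(1−p)/p = 9.4444/4 = 2.3611  ⇒  p = 1/(1 + 2.3611) = 0.2975
Xn-182: 29.8%, Xn-184: 70.2%.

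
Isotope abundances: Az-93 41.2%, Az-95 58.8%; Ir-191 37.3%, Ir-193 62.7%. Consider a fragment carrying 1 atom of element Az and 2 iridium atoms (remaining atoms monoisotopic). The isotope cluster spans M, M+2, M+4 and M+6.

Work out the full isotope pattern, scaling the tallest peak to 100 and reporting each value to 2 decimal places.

Element Az pattern (n=1): 0.4120 : 0.5880
Iridium pattern (n=2): 0.139129 : 0.467742 : 0.393129
Convolve the two distributions (both contribute in 2-u steps):
  M: 0.4120×0.139129 = 0.057321
  M+2: 0.4120×0.467742 + 0.5880×0.139129 = 0.274518
  M+4: 0.4120×0.393129 + 0.5880×0.467742 = 0.437001
  M+6: 0.5880×0.393129 = 0.231160
Scale to base peak (0.437001) = 100: 13.12 : 62.82 : 100.00 : 52.90

13.12 : 62.82 : 100.00 : 52.90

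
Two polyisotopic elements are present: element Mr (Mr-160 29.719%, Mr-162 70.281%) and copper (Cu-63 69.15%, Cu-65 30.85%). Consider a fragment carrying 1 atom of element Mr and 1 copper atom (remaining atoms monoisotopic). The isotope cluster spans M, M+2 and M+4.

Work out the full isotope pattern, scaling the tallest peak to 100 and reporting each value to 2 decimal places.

Element Mr pattern (n=1): 0.29719 : 0.70281
Copper pattern (n=1): 0.6915 : 0.3085
Convolve the two distributions (both contribute in 2-u steps):
  M: 0.29719×0.6915 = 0.205507
  M+2: 0.29719×0.3085 + 0.70281×0.6915 = 0.577676
  M+4: 0.70281×0.3085 = 0.216817
Scale to base peak (0.577676) = 100: 35.57 : 100.00 : 37.53

35.57 : 100.00 : 37.53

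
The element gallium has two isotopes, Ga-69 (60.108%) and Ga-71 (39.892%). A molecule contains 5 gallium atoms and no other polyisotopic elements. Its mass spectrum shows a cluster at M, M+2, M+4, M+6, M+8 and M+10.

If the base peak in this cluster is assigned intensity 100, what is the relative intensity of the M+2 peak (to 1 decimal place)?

Term probabilities: M 0.0785, M+2 0.2604, M+4 0.3456, M+6 0.2294, M+8 0.0761, M+10 0.0101. Base peak = M+4.
P(M+4) = C(5,2) × 0.60108^3 × 0.39892^2 = 10 × 0.2171685 × 0.15913717 = 0.345596 (base)
P(M+2) = C(5,1) × 0.60108^4 × 0.39892^1 = 5 × 0.13053564 × 0.39892 = 0.260366
Relative intensity = 0.260366 / 0.345596 × 100 = 75.3

75.3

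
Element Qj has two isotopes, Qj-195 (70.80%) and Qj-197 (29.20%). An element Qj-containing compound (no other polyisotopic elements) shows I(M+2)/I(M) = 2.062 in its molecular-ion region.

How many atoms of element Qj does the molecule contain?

With n Qj atoms, P(M+2)/P(M) = C(n,1)·p^(n−1)q / p^n = n·q/p = n · 0.2920/0.7080.
n = 2.062 × 0.7080/0.2920 = 5.00 ≈ 5

5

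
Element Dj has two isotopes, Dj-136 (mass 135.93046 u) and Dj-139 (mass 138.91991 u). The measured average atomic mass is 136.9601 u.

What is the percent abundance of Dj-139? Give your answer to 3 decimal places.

34.442%

With x = fraction of Dj-136 (so Dj-139 is 1 − x):
135.93046·x + 138.91991·(1 − x) = 136.9601
(135.93046 − 138.91991)·x = 136.9601 − 138.91991
x = -1.95981 / -2.98945 = 0.65558 → 65.558% Dj-136, 34.442% Dj-139.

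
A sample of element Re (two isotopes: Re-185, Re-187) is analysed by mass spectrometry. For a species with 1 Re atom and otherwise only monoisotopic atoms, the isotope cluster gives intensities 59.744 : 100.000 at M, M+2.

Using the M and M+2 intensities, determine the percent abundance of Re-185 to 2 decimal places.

If p is the fraction of Re that is Re-185, then I(M+2)/I(M) = [C(1,1)·p^0·(1−p)] / p^1 = 1·(1−p)/p = 100.000/59.744 = 1.6738
(1−p)/p = 1.6738/1 = 1.6738  ⇒  p = 1/(1 + 1.6738) = 0.3740
Re-185: 37.40%, Re-187: 62.60%.

37.40%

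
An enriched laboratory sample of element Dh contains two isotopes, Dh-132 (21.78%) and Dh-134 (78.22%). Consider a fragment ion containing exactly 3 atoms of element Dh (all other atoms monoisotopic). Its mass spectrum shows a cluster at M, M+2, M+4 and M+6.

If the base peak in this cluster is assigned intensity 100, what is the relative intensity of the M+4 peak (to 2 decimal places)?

83.53

Term probabilities: M 0.0103, M+2 0.1113, M+4 0.3998, M+6 0.4786. Base peak = M+6.
P(M+6) = C(3,3) × 0.2178^0 × 0.7822^3 = 1 × 1.0000 × 0.47857878 = 0.478579 (base)
P(M+4) = C(3,2) × 0.2178^1 × 0.7822^2 = 3 × 0.2178 × 0.61183684 = 0.399774
Relative intensity = 0.399774 / 0.478579 × 100 = 83.53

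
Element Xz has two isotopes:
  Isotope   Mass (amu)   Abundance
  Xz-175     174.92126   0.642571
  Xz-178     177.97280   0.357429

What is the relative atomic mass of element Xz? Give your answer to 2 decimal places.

Weight each isotope mass by its fractional abundance: 0.642571 × 174.92126 + 0.357429 × 177.97280
= 112.399329 + 63.612640 = 176.011969 amu

176.01 amu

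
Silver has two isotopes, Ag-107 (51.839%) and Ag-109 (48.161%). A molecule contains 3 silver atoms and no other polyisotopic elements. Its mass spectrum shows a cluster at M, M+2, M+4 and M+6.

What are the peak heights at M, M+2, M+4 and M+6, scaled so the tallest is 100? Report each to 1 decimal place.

35.9 : 100.0 : 92.9 : 28.8

The 3 Ag atoms are independent, so intensities follow the terms of (0.51839 + 0.48161)^3.
P(M) = 0.51839^3 = 0.139306
P(M+2) = 3 × 0.51839^2 × 0.48161^1 = 0.388267
P(M+4) = 3 × 0.51839^1 × 0.48161^2 = 0.360719
P(M+6) = 0.48161^3 = 0.111709
The M+2 peak is largest (0.388267); scaling to 100 gives 35.9 : 100.0 : 92.9 : 28.8.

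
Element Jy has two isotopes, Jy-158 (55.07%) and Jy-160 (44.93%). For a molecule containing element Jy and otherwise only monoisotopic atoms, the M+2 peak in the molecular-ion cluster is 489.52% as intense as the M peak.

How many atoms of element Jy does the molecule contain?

6

With n Jy atoms, P(M+2)/P(M) = C(n,1)·p^(n−1)q / p^n = n·q/p = n · 0.4493/0.5507.
n = 4.8952 × 0.5507/0.4493 = 6.00 ≈ 6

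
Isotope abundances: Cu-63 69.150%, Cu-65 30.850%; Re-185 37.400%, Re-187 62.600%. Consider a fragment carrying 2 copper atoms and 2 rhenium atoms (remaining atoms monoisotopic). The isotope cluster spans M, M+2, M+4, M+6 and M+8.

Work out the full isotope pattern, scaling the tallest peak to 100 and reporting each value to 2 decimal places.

Copper pattern (n=2): 0.47817225 : 0.4266555 : 0.09517225
Rhenium pattern (n=2): 0.139876 : 0.468248 : 0.391876
Convolve the two distributions (both contribute in 2-u steps):
  M: 0.47817225×0.139876 = 0.066885
  M+2: 0.47817225×0.468248 + 0.4266555×0.139876 = 0.283582
  M+4: 0.47817225×0.391876 + 0.4266555×0.468248 + 0.09517225×0.139876 = 0.400477
  M+6: 0.4266555×0.391876 + 0.09517225×0.468248 = 0.211760
  M+8: 0.09517225×0.391876 = 0.037296
Scale to base peak (0.400477) = 100: 16.70 : 70.81 : 100.00 : 52.88 : 9.31

16.70 : 70.81 : 100.00 : 52.88 : 9.31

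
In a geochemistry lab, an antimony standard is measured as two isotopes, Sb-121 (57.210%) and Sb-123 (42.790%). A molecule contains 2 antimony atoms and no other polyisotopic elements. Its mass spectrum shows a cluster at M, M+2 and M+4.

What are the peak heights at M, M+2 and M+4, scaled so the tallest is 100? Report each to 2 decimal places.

The 2 Sb atoms are independent, so intensities follow the terms of (0.57210 + 0.42790)^2.
P(M) = 0.57210^2 = 0.327298
P(M+2) = 2 × 0.57210^1 × 0.42790^1 = 0.489603
P(M+4) = 0.42790^2 = 0.183098
The M+2 peak is largest (0.489603); scaling to 100 gives 66.85 : 100.00 : 37.40.

66.85 : 100.00 : 37.40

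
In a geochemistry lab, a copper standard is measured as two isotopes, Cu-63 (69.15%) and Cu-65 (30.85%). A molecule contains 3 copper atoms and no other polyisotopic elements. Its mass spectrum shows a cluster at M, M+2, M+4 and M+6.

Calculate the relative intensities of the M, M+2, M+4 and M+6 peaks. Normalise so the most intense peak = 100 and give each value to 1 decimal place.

Each Cu atom is independently Cu-63 (p = 0.6915) or Cu-65 (q = 0.3085); the cluster is the binomial expansion (p + q)^3.
P(M) = 0.6915^3 = 0.330656
P(M+2) = 3 × 0.6915^2 × 0.3085^1 = 0.442548
P(M+4) = 3 × 0.6915^1 × 0.3085^2 = 0.197435
P(M+6) = 0.3085^3 = 0.029361
The M+2 peak is largest (0.442548); scaling to 100 gives 74.7 : 100.0 : 44.6 : 6.6.

74.7 : 100.0 : 44.6 : 6.6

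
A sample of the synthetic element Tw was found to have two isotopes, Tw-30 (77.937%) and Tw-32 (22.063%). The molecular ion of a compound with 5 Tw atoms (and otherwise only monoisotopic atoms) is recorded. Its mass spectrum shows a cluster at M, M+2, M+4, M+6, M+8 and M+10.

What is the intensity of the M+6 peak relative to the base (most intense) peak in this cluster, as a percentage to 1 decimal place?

(0.77937 + 0.22063)^5 gives M 0.2876, M+2 0.4070, M+4 0.2304, M+6 0.0652, M+8 0.0092, M+10 0.0005; the largest is M+2.
P(M+2) = C(5,1) × 0.77937^4 × 0.22063^1 = 5 × 0.36895614 × 0.22063 = 0.407014 (base)
P(M+6) = C(5,3) × 0.77937^2 × 0.22063^3 = 10 × 0.6074176 × 0.01073974 = 0.065235
Relative intensity = 0.065235 / 0.407014 × 100 = 16.0

16.0%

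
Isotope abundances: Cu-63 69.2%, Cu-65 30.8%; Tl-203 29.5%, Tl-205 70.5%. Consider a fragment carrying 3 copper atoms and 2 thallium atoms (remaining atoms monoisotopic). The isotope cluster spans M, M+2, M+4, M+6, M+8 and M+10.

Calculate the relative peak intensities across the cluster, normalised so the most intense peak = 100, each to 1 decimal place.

7.9 : 48.2 : 100.0 : 83.2 : 30.1 : 4.0

Copper pattern (n=3): 0.33137389 : 0.44247034 : 0.19693766 : 0.02921811
Thallium pattern (n=2): 0.087025 : 0.41595 : 0.497025
Convolve the two distributions (both contribute in 2-u steps):
  M: 0.33137389×0.087025 = 0.028838
  M+2: 0.33137389×0.41595 + 0.44247034×0.087025 = 0.176341
  M+4: 0.33137389×0.497025 + 0.44247034×0.41595 + 0.19693766×0.087025 = 0.365885
  M+6: 0.44247034×0.497025 + 0.19693766×0.41595 + 0.02921811×0.087025 = 0.304378
  M+8: 0.19693766×0.497025 + 0.02921811×0.41595 = 0.110036
  M+10: 0.02921811×0.497025 = 0.014522
Scale to base peak (0.365885) = 100: 7.9 : 48.2 : 100.0 : 83.2 : 30.1 : 4.0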